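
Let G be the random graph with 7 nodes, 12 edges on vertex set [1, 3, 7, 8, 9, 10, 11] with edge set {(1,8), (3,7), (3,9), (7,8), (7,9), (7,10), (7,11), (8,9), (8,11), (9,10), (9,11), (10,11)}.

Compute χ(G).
Clique number ω(G) = 4 (lower bound: χ ≥ ω).
The clique on [7, 8, 9, 11] has size 4, forcing χ ≥ 4, and the coloring below uses 4 colors, so χ(G) = 4.
A valid 4-coloring: color 1: [1, 9]; color 2: [7]; color 3: [3, 11]; color 4: [8, 10].

χ(G) = 4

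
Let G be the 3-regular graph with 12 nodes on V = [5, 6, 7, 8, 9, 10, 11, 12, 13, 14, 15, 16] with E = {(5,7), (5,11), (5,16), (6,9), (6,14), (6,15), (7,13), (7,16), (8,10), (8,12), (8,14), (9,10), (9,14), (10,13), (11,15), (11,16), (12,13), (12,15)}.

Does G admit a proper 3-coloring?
Yes, G is 3-colorable

A valid 3-coloring: color 1: [8, 9, 13, 15, 16]; color 2: [7, 10, 11, 12, 14]; color 3: [5, 6].
(χ(G) = 3 ≤ 3.)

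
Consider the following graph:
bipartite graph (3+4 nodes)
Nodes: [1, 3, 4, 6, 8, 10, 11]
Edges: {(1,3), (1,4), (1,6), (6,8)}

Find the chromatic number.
Clique number ω(G) = 2 (lower bound: χ ≥ ω).
The graph is bipartite (no odd cycle), so 2 colors suffice: χ(G) = 2.
A valid 2-coloring: color 1: [1, 8, 10, 11]; color 2: [3, 4, 6].

χ(G) = 2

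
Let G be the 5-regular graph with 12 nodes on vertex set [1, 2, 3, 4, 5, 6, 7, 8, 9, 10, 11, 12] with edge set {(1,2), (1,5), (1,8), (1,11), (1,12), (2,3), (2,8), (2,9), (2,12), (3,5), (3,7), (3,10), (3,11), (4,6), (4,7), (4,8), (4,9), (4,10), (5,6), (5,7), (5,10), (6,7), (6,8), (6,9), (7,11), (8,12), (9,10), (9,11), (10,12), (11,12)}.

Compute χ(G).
Clique number ω(G) = 4 (lower bound: χ ≥ ω).
The clique on [1, 2, 8, 12] has size 4, forcing χ ≥ 4, and the coloring below uses 4 colors, so χ(G) = 4.
A valid 4-coloring: color 1: [7, 8, 10]; color 2: [1, 3, 6]; color 3: [5, 9, 12]; color 4: [2, 4, 11].

χ(G) = 4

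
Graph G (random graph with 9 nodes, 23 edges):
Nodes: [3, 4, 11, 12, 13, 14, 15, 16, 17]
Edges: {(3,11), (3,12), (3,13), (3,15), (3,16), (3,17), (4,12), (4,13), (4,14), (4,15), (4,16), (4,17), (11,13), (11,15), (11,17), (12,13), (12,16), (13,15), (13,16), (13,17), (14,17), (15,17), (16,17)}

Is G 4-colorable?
No, G is not 4-colorable

The clique on vertices [3, 11, 13, 15, 17] has size 5 > 4, so it alone needs 5 colors.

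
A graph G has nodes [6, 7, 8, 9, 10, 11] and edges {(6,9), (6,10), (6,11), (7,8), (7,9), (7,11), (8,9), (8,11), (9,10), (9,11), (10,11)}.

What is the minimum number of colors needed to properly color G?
Clique number ω(G) = 4 (lower bound: χ ≥ ω).
The clique on [7, 8, 9, 11] has size 4, forcing χ ≥ 4, and the coloring below uses 4 colors, so χ(G) = 4.
A valid 4-coloring: color 1: [9]; color 2: [11]; color 3: [6, 8]; color 4: [7, 10].

χ(G) = 4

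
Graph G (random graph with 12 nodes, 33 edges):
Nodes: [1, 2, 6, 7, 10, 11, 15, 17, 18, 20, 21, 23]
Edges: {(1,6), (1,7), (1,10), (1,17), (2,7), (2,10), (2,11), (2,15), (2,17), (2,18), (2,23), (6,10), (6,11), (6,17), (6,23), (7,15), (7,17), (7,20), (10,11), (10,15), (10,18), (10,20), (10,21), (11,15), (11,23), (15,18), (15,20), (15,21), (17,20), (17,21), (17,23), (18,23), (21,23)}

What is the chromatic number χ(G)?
Clique number ω(G) = 4 (lower bound: χ ≥ ω).
The clique on [2, 10, 15, 18] has size 4, forcing χ ≥ 4, and the coloring below uses 4 colors, so χ(G) = 4.
A valid 4-coloring: color 1: [7, 10, 23]; color 2: [2, 6, 20, 21]; color 3: [15, 17]; color 4: [1, 11, 18].

χ(G) = 4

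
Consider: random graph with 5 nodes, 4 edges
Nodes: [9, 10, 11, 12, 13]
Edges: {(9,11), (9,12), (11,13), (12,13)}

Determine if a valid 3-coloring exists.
A valid 3-coloring: color 1: [10, 11, 12]; color 2: [9, 13].
(χ(G) = 2 ≤ 3.)

Yes, G is 3-colorable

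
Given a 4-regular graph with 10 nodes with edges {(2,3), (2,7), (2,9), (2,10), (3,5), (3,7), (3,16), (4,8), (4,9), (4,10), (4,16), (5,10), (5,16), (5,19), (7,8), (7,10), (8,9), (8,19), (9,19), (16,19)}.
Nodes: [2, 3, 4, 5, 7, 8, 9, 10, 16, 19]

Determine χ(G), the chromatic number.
χ(G) = 4

Clique number ω(G) = 3 (lower bound: χ ≥ ω).
Suppose a proper 3-coloring c exists. The clique [2, 3, 7] takes 3 distinct colors; by symmetry let c(2) = 1, c(3) = 2, c(7) = 3.
- Vertex 10: neighbors [2, 7] already have colors [1, 3] ⇒ c(10) = 2.
- Vertex 4: neighbors [10] already have colors [2]; try each remaining color.
- Case c(4) = 1:
  - Vertex 8: neighbors [4, 7] already have colors [1, 3] ⇒ c(8) = 2.
  - Vertex 16: neighbors [4, 3] already have colors [1, 2] ⇒ c(16) = 3.
  - Vertex 19: neighbors [8, 16] already have colors [2, 3] ⇒ c(19) = 1.
  - Vertex 5: neighbors [19, 3, 16] already have colors [1, 2, 3] — all 3 colors blocked. Contradiction.
- Case c(4) = 3:
  - Vertex 9: neighbors [2, 4] already have colors [1, 3] ⇒ c(9) = 2.
  - Vertex 16: neighbors [3, 4] already have colors [2, 3] ⇒ c(16) = 1.
  - Vertex 19: neighbors [16, 9] already have colors [1, 2] ⇒ c(19) = 3.
  - Vertex 5: neighbors [16, 3, 19] already have colors [1, 2, 3] — all 3 colors blocked. Contradiction.
Every case ends in a contradiction, so G has no proper 3-coloring (χ ≥ 4).
The coloring below uses 4 colors, so χ(G) = 4.
A valid 4-coloring: color 1: [2, 8, 16]; color 2: [3, 9, 10]; color 3: [4, 7, 19]; color 4: [5].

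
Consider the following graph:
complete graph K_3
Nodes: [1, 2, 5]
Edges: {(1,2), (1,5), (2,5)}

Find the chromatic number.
χ(G) = 3

Clique number ω(G) = 3 (lower bound: χ ≥ ω).
The clique on [1, 2, 5] has size 3, forcing χ ≥ 3, and the coloring below uses 3 colors, so χ(G) = 3.
A valid 3-coloring: color 1: [2]; color 2: [1]; color 3: [5].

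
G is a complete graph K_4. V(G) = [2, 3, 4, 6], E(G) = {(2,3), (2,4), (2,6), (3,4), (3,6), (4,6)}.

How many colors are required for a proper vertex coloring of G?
χ(G) = 4

Clique number ω(G) = 4 (lower bound: χ ≥ ω).
The clique on [2, 3, 4, 6] has size 4, forcing χ ≥ 4, and the coloring below uses 4 colors, so χ(G) = 4.
A valid 4-coloring: color 1: [6]; color 2: [4]; color 3: [3]; color 4: [2].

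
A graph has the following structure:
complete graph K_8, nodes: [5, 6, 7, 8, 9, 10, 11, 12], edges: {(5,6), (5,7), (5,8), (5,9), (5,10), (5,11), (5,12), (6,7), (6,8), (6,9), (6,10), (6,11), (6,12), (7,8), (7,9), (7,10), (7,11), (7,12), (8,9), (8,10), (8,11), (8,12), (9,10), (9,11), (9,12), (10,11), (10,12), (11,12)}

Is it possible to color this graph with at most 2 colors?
No, G is not 2-colorable

The clique on vertices [5, 6, 7, 8, 9, 10, 11, 12] has size 8 > 2, so it alone needs 8 colors.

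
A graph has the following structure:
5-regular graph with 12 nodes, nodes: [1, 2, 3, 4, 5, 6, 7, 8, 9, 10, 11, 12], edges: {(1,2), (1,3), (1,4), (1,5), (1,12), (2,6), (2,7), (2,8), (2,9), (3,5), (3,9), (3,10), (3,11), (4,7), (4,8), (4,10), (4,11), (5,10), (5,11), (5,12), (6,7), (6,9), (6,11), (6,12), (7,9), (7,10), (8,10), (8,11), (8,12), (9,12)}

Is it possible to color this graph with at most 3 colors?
The clique on vertices [2, 6, 7, 9] has size 4 > 3, so it alone needs 4 colors.

No, G is not 3-colorable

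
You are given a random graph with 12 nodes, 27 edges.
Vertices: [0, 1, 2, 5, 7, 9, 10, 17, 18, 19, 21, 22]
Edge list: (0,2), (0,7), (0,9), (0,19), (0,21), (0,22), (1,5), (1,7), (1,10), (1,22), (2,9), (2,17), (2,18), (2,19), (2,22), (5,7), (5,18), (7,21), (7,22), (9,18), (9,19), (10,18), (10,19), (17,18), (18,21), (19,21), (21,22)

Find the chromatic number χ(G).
Clique number ω(G) = 4 (lower bound: χ ≥ ω).
The clique on [0, 2, 9, 19] has size 4, forcing χ ≥ 4, and the coloring below uses 4 colors, so χ(G) = 4.
A valid 4-coloring: color 1: [0, 1, 18]; color 2: [2, 5, 10, 21]; color 3: [9, 17, 22]; color 4: [7, 19].

χ(G) = 4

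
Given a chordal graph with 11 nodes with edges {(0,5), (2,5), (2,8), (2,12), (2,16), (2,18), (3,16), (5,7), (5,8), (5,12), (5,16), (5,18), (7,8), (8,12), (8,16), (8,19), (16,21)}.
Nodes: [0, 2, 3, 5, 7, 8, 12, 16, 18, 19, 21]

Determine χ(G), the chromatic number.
χ(G) = 4

Clique number ω(G) = 4 (lower bound: χ ≥ ω).
The clique on [2, 5, 8, 16] has size 4, forcing χ ≥ 4, and the coloring below uses 4 colors, so χ(G) = 4.
A valid 4-coloring: color 1: [3, 5, 19, 21]; color 2: [0, 8, 18]; color 3: [7, 12, 16]; color 4: [2].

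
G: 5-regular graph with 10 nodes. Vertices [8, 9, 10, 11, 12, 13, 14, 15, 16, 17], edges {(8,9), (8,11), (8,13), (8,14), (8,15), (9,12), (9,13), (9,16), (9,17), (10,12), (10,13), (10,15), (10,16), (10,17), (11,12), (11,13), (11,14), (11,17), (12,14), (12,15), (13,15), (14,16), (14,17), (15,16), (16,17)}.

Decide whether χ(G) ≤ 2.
No, G is not 2-colorable

The clique on vertices [8, 9, 13] has size 3 > 2, so it alone needs 3 colors.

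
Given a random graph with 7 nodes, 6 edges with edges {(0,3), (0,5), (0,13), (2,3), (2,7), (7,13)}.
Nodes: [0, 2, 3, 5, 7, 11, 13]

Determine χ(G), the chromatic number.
χ(G) = 3

Clique number ω(G) = 2 (lower bound: χ ≥ ω).
Odd cycle [13, 0, 3, 2, 7] needs 3 colors (χ ≥ 3).
The coloring below uses 3 colors, so χ(G) = 3.
A valid 3-coloring: color 1: [0, 7, 11]; color 2: [2, 5, 13]; color 3: [3].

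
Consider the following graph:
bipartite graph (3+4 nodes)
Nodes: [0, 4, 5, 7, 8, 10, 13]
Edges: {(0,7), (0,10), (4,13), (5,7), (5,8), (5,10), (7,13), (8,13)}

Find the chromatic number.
Clique number ω(G) = 2 (lower bound: χ ≥ ω).
The graph is bipartite (no odd cycle), so 2 colors suffice: χ(G) = 2.
A valid 2-coloring: color 1: [0, 5, 13]; color 2: [4, 7, 8, 10].

χ(G) = 2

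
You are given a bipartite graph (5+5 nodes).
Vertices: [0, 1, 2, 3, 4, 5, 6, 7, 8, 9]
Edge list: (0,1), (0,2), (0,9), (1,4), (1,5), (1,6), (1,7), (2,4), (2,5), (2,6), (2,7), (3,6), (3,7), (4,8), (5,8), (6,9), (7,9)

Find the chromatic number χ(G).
χ(G) = 2

Clique number ω(G) = 2 (lower bound: χ ≥ ω).
The graph is bipartite (no odd cycle), so 2 colors suffice: χ(G) = 2.
A valid 2-coloring: color 1: [1, 2, 3, 8, 9]; color 2: [0, 4, 5, 6, 7].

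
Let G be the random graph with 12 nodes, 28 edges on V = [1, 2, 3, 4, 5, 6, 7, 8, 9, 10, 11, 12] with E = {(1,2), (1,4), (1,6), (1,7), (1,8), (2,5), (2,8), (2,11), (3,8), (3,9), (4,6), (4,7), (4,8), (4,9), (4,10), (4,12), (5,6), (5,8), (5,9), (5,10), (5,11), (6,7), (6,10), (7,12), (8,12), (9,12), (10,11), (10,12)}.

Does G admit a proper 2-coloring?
No, G is not 2-colorable

The clique on vertices [1, 4, 6, 7] has size 4 > 2, so it alone needs 4 colors.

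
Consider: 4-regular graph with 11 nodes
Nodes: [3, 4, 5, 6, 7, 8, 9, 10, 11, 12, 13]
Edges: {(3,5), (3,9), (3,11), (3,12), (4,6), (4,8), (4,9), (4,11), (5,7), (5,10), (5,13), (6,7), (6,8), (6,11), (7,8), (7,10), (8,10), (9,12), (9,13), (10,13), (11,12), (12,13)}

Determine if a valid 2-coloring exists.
The clique on vertices [3, 9, 12] has size 3 > 2, so it alone needs 3 colors.

No, G is not 2-colorable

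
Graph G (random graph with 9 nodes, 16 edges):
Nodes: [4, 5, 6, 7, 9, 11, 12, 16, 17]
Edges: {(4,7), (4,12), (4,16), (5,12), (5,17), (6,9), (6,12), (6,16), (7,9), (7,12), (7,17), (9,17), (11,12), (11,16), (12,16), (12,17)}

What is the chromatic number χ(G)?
χ(G) = 3

Clique number ω(G) = 3 (lower bound: χ ≥ ω).
The clique on [7, 9, 17] has size 3, forcing χ ≥ 3, and the coloring below uses 3 colors, so χ(G) = 3.
A valid 3-coloring: color 1: [9, 12]; color 2: [4, 6, 11, 17]; color 3: [5, 7, 16].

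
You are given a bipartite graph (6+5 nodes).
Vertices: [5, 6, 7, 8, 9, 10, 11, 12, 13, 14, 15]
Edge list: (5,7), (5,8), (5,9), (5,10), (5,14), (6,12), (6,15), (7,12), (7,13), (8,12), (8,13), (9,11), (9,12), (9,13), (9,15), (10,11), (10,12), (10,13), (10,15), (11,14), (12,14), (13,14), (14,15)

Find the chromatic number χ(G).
Clique number ω(G) = 2 (lower bound: χ ≥ ω).
The graph is bipartite (no odd cycle), so 2 colors suffice: χ(G) = 2.
A valid 2-coloring: color 1: [5, 11, 12, 13, 15]; color 2: [6, 7, 8, 9, 10, 14].

χ(G) = 2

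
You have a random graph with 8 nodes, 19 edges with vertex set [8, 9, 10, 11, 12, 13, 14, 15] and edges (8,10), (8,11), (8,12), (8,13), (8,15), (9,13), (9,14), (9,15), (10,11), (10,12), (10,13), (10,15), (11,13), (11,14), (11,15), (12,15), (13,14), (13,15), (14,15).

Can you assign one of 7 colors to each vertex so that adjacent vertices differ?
Yes, G is 7-colorable

A valid 7-coloring: color 1: [15]; color 2: [12, 13]; color 3: [9, 11]; color 4: [8, 14]; color 5: [10].
(χ(G) = 5 ≤ 7.)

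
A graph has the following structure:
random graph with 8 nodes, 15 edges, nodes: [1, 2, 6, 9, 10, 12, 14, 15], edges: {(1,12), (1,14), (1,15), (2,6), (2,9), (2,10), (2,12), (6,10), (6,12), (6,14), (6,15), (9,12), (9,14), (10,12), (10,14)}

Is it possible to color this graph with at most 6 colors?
A valid 6-coloring: color 1: [1, 6, 9]; color 2: [12, 14, 15]; color 3: [2]; color 4: [10].
(χ(G) = 4 ≤ 6.)

Yes, G is 6-colorable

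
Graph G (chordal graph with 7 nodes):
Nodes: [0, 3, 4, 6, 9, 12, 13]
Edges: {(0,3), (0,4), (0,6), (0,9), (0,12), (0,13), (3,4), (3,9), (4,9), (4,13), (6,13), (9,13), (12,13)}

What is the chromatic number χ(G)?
χ(G) = 4

Clique number ω(G) = 4 (lower bound: χ ≥ ω).
The clique on [0, 3, 4, 9] has size 4, forcing χ ≥ 4, and the coloring below uses 4 colors, so χ(G) = 4.
A valid 4-coloring: color 1: [0]; color 2: [3, 13]; color 3: [6, 9, 12]; color 4: [4].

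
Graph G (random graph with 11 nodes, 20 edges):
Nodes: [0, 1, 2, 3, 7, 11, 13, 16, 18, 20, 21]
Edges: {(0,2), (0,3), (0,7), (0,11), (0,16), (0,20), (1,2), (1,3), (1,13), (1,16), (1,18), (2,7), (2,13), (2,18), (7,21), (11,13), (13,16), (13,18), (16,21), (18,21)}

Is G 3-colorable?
No, G is not 3-colorable

The clique on vertices [1, 2, 13, 18] has size 4 > 3, so it alone needs 4 colors.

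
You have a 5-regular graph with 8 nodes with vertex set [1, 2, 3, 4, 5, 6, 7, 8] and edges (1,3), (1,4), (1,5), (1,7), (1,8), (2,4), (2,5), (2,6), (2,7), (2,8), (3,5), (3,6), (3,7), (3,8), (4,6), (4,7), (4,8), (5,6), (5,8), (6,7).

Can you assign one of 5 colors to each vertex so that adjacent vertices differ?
Yes, G is 5-colorable

A valid 5-coloring: color 1: [6, 8]; color 2: [3, 4]; color 3: [5, 7]; color 4: [1, 2].
(χ(G) = 4 ≤ 5.)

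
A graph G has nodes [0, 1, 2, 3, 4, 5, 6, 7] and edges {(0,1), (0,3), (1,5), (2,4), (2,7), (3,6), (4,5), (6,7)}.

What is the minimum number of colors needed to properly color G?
χ(G) = 2

Clique number ω(G) = 2 (lower bound: χ ≥ ω).
The graph is bipartite (no odd cycle), so 2 colors suffice: χ(G) = 2.
A valid 2-coloring: color 1: [1, 3, 4, 7]; color 2: [0, 2, 5, 6].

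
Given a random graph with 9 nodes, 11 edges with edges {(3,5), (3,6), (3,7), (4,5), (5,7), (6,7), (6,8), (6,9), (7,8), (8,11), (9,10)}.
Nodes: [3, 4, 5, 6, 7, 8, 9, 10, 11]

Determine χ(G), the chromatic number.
Clique number ω(G) = 3 (lower bound: χ ≥ ω).
The clique on [3, 5, 7] has size 3, forcing χ ≥ 3, and the coloring below uses 3 colors, so χ(G) = 3.
A valid 3-coloring: color 1: [4, 7, 9, 11]; color 2: [5, 6, 10]; color 3: [3, 8].

χ(G) = 3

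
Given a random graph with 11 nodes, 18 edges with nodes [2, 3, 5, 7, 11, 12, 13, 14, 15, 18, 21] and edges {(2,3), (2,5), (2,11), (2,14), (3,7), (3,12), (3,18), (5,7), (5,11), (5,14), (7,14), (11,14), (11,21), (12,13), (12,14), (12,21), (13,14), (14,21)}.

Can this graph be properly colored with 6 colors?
A valid 6-coloring: color 1: [3, 14, 15]; color 2: [5, 13, 18, 21]; color 3: [2, 7, 12]; color 4: [11].
(χ(G) = 4 ≤ 6.)

Yes, G is 6-colorable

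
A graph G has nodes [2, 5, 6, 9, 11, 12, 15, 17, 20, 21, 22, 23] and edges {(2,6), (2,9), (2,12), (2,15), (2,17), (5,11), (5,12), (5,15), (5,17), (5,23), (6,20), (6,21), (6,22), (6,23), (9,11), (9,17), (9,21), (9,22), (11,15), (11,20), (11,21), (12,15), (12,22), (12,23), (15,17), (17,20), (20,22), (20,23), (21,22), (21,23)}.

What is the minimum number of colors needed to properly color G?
Clique number ω(G) = 3 (lower bound: χ ≥ ω).
Suppose a proper 3-coloring c exists. The clique [2, 9, 17] takes 3 distinct colors; by symmetry let c(2) = 1, c(9) = 2, c(17) = 3.
- Vertex 15: neighbors [2, 17] already have colors [1, 3] ⇒ c(15) = 2.
- Vertex 5: neighbors [15, 17] already have colors [2, 3] ⇒ c(5) = 1.
- Vertex 11: neighbors [5, 9] already have colors [1, 2] ⇒ c(11) = 3.
- Vertex 21: neighbors [9, 11] already have colors [2, 3] ⇒ c(21) = 1.
- Vertex 22: neighbors [21, 9] already have colors [1, 2] ⇒ c(22) = 3.
- Vertex 12: neighbors [2, 15, 22] already have colors [1, 2, 3] — all 3 colors blocked. Contradiction.
The forced assignments end in a contradiction, so G has no proper 3-coloring (χ ≥ 4).
The coloring below uses 4 colors, so χ(G) = 4.
A valid 4-coloring: color 1: [6, 11, 12, 17]; color 2: [9, 15, 23]; color 3: [2, 5, 20, 21]; color 4: [22].

χ(G) = 4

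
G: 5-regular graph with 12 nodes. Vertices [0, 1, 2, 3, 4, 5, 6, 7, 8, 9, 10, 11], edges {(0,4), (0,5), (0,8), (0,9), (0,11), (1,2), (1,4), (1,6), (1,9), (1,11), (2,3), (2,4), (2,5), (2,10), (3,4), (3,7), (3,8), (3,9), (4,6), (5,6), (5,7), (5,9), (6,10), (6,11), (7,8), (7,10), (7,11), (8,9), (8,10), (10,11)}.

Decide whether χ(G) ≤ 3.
A valid 3-coloring: color 1: [4, 5, 8, 11]; color 2: [0, 1, 3, 10]; color 3: [2, 6, 7, 9].
(χ(G) = 3 ≤ 3.)

Yes, G is 3-colorable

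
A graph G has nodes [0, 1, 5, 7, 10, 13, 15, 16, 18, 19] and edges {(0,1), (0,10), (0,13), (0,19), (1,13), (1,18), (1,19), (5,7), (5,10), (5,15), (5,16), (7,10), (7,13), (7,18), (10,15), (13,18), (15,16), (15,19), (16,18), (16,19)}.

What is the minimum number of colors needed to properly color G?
Clique number ω(G) = 3 (lower bound: χ ≥ ω).
Suppose a proper 3-coloring c exists. The clique [0, 1, 13] takes 3 distinct colors; by symmetry let c(0) = 1, c(1) = 2, c(13) = 3.
- Vertex 18: neighbors [1, 13] already have colors [2, 3] ⇒ c(18) = 1.
- Vertex 7: neighbors [18, 13] already have colors [1, 3] ⇒ c(7) = 2.
- Vertex 10: neighbors [0, 7] already have colors [1, 2] ⇒ c(10) = 3.
- Vertex 5: neighbors [7, 10] already have colors [2, 3] ⇒ c(5) = 1.
- Vertex 15: neighbors [5, 10] already have colors [1, 3] ⇒ c(15) = 2.
- Vertex 16: neighbors [5, 15] already have colors [1, 2] ⇒ c(16) = 3.
- Vertex 19: neighbors [0, 1, 16] already have colors [1, 2, 3] — all 3 colors blocked. Contradiction.
The forced assignments end in a contradiction, so G has no proper 3-coloring (χ ≥ 4).
The coloring below uses 4 colors, so χ(G) = 4.
A valid 4-coloring: color 1: [0, 7, 15]; color 2: [1, 10, 16]; color 3: [5, 18, 19]; color 4: [13].

χ(G) = 4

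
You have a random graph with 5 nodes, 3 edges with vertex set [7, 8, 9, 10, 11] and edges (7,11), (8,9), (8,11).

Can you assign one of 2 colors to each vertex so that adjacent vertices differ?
Yes, G is 2-colorable

A valid 2-coloring: color 1: [7, 8, 10]; color 2: [9, 11].
(χ(G) = 2 ≤ 2.)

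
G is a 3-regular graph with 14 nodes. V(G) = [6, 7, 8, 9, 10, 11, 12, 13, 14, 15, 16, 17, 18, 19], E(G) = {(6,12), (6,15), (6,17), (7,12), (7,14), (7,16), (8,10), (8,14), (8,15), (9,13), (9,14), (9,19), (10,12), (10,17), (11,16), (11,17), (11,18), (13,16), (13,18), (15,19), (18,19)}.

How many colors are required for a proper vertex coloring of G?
χ(G) = 3

Clique number ω(G) = 2 (lower bound: χ ≥ ω).
Odd cycle [8, 10, 12, 7, 14] needs 3 colors (χ ≥ 3).
The coloring below uses 3 colors, so χ(G) = 3.
A valid 3-coloring: color 1: [6, 7, 8, 11, 13, 19]; color 2: [12, 14, 15, 16, 17, 18]; color 3: [9, 10].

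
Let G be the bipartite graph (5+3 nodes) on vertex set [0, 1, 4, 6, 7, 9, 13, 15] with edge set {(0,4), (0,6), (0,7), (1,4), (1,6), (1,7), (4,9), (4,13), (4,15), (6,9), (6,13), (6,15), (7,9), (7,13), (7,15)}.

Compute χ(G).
χ(G) = 2

Clique number ω(G) = 2 (lower bound: χ ≥ ω).
The graph is bipartite (no odd cycle), so 2 colors suffice: χ(G) = 2.
A valid 2-coloring: color 1: [4, 6, 7]; color 2: [0, 1, 9, 13, 15].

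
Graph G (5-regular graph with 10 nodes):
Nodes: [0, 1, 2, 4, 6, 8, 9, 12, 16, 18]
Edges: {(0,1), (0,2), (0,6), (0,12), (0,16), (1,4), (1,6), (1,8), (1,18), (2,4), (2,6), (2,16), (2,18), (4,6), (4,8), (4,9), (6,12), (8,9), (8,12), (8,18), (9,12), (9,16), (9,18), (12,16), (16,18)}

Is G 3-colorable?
No, G is not 3-colorable

Odd cycle [2, 0, 12, 9, 18] needs 3 colors (χ ≥ 3).
Vertex 16 is adjacent to every vertex of [0, 2, 9, 12, 18], which already need 3 colors among themselves, so 16 needs a new color (χ ≥ 4).
Hence χ(G) ≥ 4 > 3, so no proper 3-coloring exists.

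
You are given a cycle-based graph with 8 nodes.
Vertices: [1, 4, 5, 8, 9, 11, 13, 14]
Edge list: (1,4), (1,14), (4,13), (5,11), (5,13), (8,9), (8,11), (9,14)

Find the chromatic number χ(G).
Clique number ω(G) = 2 (lower bound: χ ≥ ω).
The graph is bipartite (no odd cycle), so 2 colors suffice: χ(G) = 2.
A valid 2-coloring: color 1: [1, 9, 11, 13]; color 2: [4, 5, 8, 14].

χ(G) = 2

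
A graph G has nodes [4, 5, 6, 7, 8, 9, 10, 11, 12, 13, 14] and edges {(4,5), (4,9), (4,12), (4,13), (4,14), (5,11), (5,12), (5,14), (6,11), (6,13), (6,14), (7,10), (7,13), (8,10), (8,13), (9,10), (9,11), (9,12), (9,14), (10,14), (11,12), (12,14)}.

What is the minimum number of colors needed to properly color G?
χ(G) = 4

Clique number ω(G) = 4 (lower bound: χ ≥ ω).
The clique on [4, 9, 12, 14] has size 4, forcing χ ≥ 4, and the coloring below uses 4 colors, so χ(G) = 4.
A valid 4-coloring: color 1: [11, 13, 14]; color 2: [4, 6, 10]; color 3: [7, 8, 12]; color 4: [5, 9].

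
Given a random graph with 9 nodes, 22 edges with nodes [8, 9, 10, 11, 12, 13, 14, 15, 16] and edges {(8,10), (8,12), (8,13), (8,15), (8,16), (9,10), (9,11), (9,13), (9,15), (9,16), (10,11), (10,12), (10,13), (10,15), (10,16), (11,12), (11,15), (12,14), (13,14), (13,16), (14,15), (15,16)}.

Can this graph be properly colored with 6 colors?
A valid 6-coloring: color 1: [10, 14]; color 2: [12, 13, 15]; color 3: [8, 9]; color 4: [11, 16].
(χ(G) = 4 ≤ 6.)

Yes, G is 6-colorable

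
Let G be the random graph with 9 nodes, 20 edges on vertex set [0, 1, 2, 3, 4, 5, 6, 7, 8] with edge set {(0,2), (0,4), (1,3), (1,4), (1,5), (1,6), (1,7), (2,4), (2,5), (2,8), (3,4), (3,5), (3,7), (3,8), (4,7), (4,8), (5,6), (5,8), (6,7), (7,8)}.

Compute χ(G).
χ(G) = 4

Clique number ω(G) = 4 (lower bound: χ ≥ ω).
The clique on [3, 4, 7, 8] has size 4, forcing χ ≥ 4, and the coloring below uses 4 colors, so χ(G) = 4.
A valid 4-coloring: color 1: [4, 5]; color 2: [0, 1, 8]; color 3: [2, 7]; color 4: [3, 6].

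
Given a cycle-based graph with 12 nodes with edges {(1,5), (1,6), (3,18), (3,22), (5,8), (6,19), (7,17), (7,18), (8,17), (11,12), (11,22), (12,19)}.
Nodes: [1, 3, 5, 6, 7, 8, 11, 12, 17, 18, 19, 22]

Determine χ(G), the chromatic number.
Clique number ω(G) = 2 (lower bound: χ ≥ ω).
The graph is bipartite (no odd cycle), so 2 colors suffice: χ(G) = 2.
A valid 2-coloring: color 1: [5, 6, 12, 17, 18, 22]; color 2: [1, 3, 7, 8, 11, 19].

χ(G) = 2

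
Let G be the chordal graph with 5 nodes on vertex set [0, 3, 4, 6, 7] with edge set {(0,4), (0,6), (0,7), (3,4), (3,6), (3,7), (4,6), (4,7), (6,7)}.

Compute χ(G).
Clique number ω(G) = 4 (lower bound: χ ≥ ω).
The clique on [0, 4, 6, 7] has size 4, forcing χ ≥ 4, and the coloring below uses 4 colors, so χ(G) = 4.
A valid 4-coloring: color 1: [7]; color 2: [4]; color 3: [6]; color 4: [0, 3].

χ(G) = 4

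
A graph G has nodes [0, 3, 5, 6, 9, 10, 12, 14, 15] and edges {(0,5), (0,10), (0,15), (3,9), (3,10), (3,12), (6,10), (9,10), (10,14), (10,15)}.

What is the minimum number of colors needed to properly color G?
Clique number ω(G) = 3 (lower bound: χ ≥ ω).
The clique on [0, 10, 15] has size 3, forcing χ ≥ 3, and the coloring below uses 3 colors, so χ(G) = 3.
A valid 3-coloring: color 1: [5, 10, 12]; color 2: [0, 3, 6, 14]; color 3: [9, 15].

χ(G) = 3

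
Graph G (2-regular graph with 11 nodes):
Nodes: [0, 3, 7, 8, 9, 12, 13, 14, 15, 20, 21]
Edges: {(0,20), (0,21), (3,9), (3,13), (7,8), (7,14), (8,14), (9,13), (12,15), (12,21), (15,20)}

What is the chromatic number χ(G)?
Clique number ω(G) = 3 (lower bound: χ ≥ ω).
The clique on [3, 9, 13] has size 3, forcing χ ≥ 3, and the coloring below uses 3 colors, so χ(G) = 3.
A valid 3-coloring: color 1: [7, 13, 15, 21]; color 2: [3, 8, 12, 20]; color 3: [0, 9, 14].

χ(G) = 3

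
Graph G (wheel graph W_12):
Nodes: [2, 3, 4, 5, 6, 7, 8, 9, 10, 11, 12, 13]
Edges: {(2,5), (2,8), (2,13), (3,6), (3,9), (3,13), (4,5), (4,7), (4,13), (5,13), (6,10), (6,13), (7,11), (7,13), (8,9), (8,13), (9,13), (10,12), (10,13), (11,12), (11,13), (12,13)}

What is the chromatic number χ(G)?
χ(G) = 4

Clique number ω(G) = 3 (lower bound: χ ≥ ω).
Odd cycle [4, 5, 2, 8, 9, 3, 6, 10, 12, 11, 7] needs 3 colors (χ ≥ 3).
Vertex 13 is adjacent to every vertex of [2, 3, 4, 5, 6, 7, 8, 9, 10, 11, 12], which already need 3 colors among themselves, so 13 needs a new color (χ ≥ 4).
The coloring below uses 4 colors, so χ(G) = 4.
A valid 4-coloring: color 1: [13]; color 2: [2, 4, 6, 9, 11]; color 3: [3, 5, 7, 8, 10]; color 4: [12].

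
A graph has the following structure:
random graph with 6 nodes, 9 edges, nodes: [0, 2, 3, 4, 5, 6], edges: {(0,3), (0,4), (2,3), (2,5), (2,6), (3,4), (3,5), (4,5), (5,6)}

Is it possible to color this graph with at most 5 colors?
A valid 5-coloring: color 1: [0, 5]; color 2: [3, 6]; color 3: [2, 4].
(χ(G) = 3 ≤ 5.)

Yes, G is 5-colorable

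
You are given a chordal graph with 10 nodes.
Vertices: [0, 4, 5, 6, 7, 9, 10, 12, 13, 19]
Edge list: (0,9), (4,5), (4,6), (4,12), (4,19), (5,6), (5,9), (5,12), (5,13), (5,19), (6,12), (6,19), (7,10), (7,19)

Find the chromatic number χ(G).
χ(G) = 4

Clique number ω(G) = 4 (lower bound: χ ≥ ω).
The clique on [4, 5, 6, 19] has size 4, forcing χ ≥ 4, and the coloring below uses 4 colors, so χ(G) = 4.
A valid 4-coloring: color 1: [0, 5, 7]; color 2: [6, 9, 10, 13]; color 3: [12, 19]; color 4: [4].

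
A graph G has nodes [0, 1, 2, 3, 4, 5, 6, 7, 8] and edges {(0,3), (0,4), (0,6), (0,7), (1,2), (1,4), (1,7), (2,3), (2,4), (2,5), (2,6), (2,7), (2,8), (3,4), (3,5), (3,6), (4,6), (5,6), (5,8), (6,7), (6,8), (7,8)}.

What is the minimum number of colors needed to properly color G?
χ(G) = 4

Clique number ω(G) = 4 (lower bound: χ ≥ ω).
The clique on [0, 3, 4, 6] has size 4, forcing χ ≥ 4, and the coloring below uses 4 colors, so χ(G) = 4.
A valid 4-coloring: color 1: [0, 2]; color 2: [1, 6]; color 3: [4, 5, 7]; color 4: [3, 8].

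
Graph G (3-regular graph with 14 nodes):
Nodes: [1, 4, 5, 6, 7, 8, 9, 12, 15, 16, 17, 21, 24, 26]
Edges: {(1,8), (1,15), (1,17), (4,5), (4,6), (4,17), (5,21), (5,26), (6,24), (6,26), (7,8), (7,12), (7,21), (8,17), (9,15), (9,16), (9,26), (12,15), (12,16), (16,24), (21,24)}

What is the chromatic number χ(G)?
χ(G) = 3

Clique number ω(G) = 3 (lower bound: χ ≥ ω).
The clique on [1, 8, 17] has size 3, forcing χ ≥ 3, and the coloring below uses 3 colors, so χ(G) = 3.
A valid 3-coloring: color 1: [1, 5, 7, 9, 24]; color 2: [4, 8, 12, 21, 26]; color 3: [6, 15, 16, 17].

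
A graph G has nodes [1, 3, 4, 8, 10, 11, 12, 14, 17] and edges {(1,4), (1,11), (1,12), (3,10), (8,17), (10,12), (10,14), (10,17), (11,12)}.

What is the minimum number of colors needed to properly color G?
Clique number ω(G) = 3 (lower bound: χ ≥ ω).
The clique on [1, 11, 12] has size 3, forcing χ ≥ 3, and the coloring below uses 3 colors, so χ(G) = 3.
A valid 3-coloring: color 1: [1, 8, 10]; color 2: [3, 4, 12, 14, 17]; color 3: [11].

χ(G) = 3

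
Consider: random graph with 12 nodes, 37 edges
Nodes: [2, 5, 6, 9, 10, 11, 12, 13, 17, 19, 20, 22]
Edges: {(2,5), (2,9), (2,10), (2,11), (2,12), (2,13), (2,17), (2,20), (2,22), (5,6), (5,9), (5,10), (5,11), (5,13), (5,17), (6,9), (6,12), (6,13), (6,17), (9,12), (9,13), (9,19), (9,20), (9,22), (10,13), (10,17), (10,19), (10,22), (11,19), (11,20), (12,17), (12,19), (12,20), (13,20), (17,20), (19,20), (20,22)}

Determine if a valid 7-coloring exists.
A valid 7-coloring: color 1: [2, 6, 19]; color 2: [5, 20]; color 3: [9, 10, 11]; color 4: [12, 13, 22]; color 5: [17].
(χ(G) = 5 ≤ 7.)

Yes, G is 7-colorable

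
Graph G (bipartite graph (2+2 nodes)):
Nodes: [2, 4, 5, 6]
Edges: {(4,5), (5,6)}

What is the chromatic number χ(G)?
Clique number ω(G) = 2 (lower bound: χ ≥ ω).
The graph is bipartite (no odd cycle), so 2 colors suffice: χ(G) = 2.
A valid 2-coloring: color 1: [2, 5]; color 2: [4, 6].

χ(G) = 2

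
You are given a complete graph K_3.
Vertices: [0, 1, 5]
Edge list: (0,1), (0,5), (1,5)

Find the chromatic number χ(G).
χ(G) = 3

Clique number ω(G) = 3 (lower bound: χ ≥ ω).
The clique on [0, 1, 5] has size 3, forcing χ ≥ 3, and the coloring below uses 3 colors, so χ(G) = 3.
A valid 3-coloring: color 1: [1]; color 2: [0]; color 3: [5].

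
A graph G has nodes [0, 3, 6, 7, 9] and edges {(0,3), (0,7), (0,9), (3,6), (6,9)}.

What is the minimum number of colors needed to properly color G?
Clique number ω(G) = 2 (lower bound: χ ≥ ω).
The graph is bipartite (no odd cycle), so 2 colors suffice: χ(G) = 2.
A valid 2-coloring: color 1: [0, 6]; color 2: [3, 7, 9].

χ(G) = 2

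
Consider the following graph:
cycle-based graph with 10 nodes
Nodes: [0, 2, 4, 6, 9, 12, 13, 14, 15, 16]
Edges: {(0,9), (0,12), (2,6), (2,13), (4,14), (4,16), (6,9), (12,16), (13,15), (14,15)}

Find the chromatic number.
Clique number ω(G) = 2 (lower bound: χ ≥ ω).
The graph is bipartite (no odd cycle), so 2 colors suffice: χ(G) = 2.
A valid 2-coloring: color 1: [2, 4, 9, 12, 15]; color 2: [0, 6, 13, 14, 16].

χ(G) = 2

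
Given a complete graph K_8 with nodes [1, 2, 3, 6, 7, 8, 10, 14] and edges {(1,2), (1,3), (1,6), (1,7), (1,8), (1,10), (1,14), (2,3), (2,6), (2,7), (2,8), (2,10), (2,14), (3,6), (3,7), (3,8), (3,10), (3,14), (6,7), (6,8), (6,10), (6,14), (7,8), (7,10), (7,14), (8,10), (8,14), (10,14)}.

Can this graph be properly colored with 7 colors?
No, G is not 7-colorable

The clique on vertices [1, 2, 3, 6, 7, 8, 10, 14] has size 8 > 7, so it alone needs 8 colors.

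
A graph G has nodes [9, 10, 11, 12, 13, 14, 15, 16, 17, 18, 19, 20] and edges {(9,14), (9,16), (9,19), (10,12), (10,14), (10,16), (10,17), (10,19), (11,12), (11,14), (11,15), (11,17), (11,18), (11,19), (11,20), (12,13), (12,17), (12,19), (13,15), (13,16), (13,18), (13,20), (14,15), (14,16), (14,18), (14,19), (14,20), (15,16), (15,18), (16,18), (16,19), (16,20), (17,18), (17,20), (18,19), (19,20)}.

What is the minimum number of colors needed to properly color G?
χ(G) = 5

Clique number ω(G) = 4 (lower bound: χ ≥ ω).
Suppose a proper 4-coloring c exists. The clique [9, 14, 16, 19] takes 4 distinct colors; by symmetry let c(9) = 1, c(14) = 2, c(16) = 3, c(19) = 4.
- Vertex 18: neighbors [14, 16, 19] already have colors [2, 3, 4] ⇒ c(18) = 1.
- Vertex 11: neighbors [18, 14, 19] already have colors [1, 2, 4] ⇒ c(11) = 3.
- Vertex 10: neighbors [14, 16, 19] already have colors [2, 3, 4] ⇒ c(10) = 1.
- Vertex 12: neighbors [10, 11, 19] already have colors [1, 3, 4] ⇒ c(12) = 2.
- Vertex 13: neighbors [18, 12, 16] already have colors [1, 2, 3] ⇒ c(13) = 4.
- Vertex 15: neighbors [18, 14, 11, 13] already have colors [1, 2, 3, 4] — all 4 colors blocked. Contradiction.
The forced assignments end in a contradiction, so G has no proper 4-coloring (χ ≥ 5).
The coloring below uses 5 colors, so χ(G) = 5.
A valid 5-coloring: color 1: [13, 17, 19]; color 2: [11, 16]; color 3: [12, 14]; color 4: [9, 10, 18, 20]; color 5: [15].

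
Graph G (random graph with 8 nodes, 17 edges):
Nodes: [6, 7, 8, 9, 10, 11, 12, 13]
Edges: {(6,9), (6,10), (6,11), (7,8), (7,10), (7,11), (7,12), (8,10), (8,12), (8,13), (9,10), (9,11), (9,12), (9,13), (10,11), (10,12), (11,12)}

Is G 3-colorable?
No, G is not 3-colorable

The clique on vertices [7, 8, 10, 12] has size 4 > 3, so it alone needs 4 colors.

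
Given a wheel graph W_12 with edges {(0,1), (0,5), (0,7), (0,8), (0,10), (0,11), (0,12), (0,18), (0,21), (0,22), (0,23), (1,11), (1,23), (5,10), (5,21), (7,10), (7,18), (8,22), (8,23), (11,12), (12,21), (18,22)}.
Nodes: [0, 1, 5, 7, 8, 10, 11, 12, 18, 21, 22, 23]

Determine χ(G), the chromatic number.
Clique number ω(G) = 3 (lower bound: χ ≥ ω).
Odd cycle [23, 1, 11, 12, 21, 5, 10, 7, 18, 22, 8] needs 3 colors (χ ≥ 3).
Vertex 0 is adjacent to every vertex of [1, 5, 7, 8, 10, 11, 12, 18, 21, 22, 23], which already need 3 colors among themselves, so 0 needs a new color (χ ≥ 4).
The coloring below uses 4 colors, so χ(G) = 4.
A valid 4-coloring: color 1: [0]; color 2: [10, 11, 21, 22, 23]; color 3: [1, 5, 7, 8, 12]; color 4: [18].

χ(G) = 4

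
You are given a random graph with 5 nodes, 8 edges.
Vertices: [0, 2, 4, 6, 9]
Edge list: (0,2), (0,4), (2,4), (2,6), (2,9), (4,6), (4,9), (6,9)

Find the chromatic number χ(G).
χ(G) = 4

Clique number ω(G) = 4 (lower bound: χ ≥ ω).
The clique on [2, 4, 6, 9] has size 4, forcing χ ≥ 4, and the coloring below uses 4 colors, so χ(G) = 4.
A valid 4-coloring: color 1: [2]; color 2: [4]; color 3: [0, 9]; color 4: [6].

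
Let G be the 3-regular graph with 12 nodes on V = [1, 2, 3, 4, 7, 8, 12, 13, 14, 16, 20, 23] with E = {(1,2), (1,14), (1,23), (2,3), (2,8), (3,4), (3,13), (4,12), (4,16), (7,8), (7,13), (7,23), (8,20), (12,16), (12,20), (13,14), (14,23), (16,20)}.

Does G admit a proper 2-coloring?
The clique on vertices [1, 14, 23] has size 3 > 2, so it alone needs 3 colors.

No, G is not 2-colorable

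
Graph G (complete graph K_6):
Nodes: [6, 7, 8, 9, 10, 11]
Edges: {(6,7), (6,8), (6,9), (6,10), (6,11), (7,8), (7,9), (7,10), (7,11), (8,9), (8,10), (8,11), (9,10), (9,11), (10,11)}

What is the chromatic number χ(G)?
χ(G) = 6

Clique number ω(G) = 6 (lower bound: χ ≥ ω).
The clique on [6, 7, 8, 9, 10, 11] has size 6, forcing χ ≥ 6, and the coloring below uses 6 colors, so χ(G) = 6.
A valid 6-coloring: color 1: [9]; color 2: [10]; color 3: [6]; color 4: [8]; color 5: [11]; color 6: [7].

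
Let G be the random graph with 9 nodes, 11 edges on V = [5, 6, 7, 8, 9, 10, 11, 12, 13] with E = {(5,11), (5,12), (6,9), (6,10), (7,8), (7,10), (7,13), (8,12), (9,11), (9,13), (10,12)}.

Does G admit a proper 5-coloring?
Yes, G is 5-colorable

A valid 5-coloring: color 1: [6, 7, 11, 12]; color 2: [5, 8, 9, 10]; color 3: [13].
(χ(G) = 3 ≤ 5.)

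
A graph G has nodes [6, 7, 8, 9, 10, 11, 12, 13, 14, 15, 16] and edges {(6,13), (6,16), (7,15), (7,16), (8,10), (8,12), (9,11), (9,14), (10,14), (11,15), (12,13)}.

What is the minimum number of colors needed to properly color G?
χ(G) = 3

Clique number ω(G) = 2 (lower bound: χ ≥ ω).
Odd cycle [10, 14, 9, 11, 15, 7, 16, 6, 13, 12, 8] needs 3 colors (χ ≥ 3).
The coloring below uses 3 colors, so χ(G) = 3.
A valid 3-coloring: color 1: [9, 10, 12, 15, 16]; color 2: [6, 7, 8, 11, 14]; color 3: [13].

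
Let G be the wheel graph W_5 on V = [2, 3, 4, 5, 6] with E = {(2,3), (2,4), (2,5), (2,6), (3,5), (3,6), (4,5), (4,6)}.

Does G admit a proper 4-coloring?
Yes, G is 4-colorable

A valid 4-coloring: color 1: [2]; color 2: [3, 4]; color 3: [5, 6].
(χ(G) = 3 ≤ 4.)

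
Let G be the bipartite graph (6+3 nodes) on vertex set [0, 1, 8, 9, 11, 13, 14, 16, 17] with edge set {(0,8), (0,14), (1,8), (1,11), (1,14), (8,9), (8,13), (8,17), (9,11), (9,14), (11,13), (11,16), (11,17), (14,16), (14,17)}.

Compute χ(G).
χ(G) = 2

Clique number ω(G) = 2 (lower bound: χ ≥ ω).
The graph is bipartite (no odd cycle), so 2 colors suffice: χ(G) = 2.
A valid 2-coloring: color 1: [8, 11, 14]; color 2: [0, 1, 9, 13, 16, 17].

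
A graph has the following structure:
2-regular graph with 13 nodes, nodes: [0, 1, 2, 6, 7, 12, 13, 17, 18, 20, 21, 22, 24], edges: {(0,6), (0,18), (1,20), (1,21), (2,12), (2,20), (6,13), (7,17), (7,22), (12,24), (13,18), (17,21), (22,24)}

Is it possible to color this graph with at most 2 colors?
Odd cycle [24, 22, 7, 17, 21, 1, 20, 2, 12] needs 3 colors (χ ≥ 3).
Hence χ(G) ≥ 3 > 2, so no proper 2-coloring exists.

No, G is not 2-colorable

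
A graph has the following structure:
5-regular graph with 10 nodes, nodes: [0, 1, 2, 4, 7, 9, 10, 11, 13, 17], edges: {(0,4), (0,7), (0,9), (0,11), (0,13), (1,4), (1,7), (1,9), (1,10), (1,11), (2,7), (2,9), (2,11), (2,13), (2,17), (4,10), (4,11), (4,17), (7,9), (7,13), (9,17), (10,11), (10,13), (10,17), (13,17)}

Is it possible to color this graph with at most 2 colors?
No, G is not 2-colorable

The clique on vertices [1, 4, 10, 11] has size 4 > 2, so it alone needs 4 colors.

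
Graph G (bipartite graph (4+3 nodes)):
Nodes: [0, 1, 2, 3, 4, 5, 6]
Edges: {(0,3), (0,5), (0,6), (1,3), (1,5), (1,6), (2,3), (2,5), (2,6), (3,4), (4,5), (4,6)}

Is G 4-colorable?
A valid 4-coloring: color 1: [3, 5, 6]; color 2: [0, 1, 2, 4].
(χ(G) = 2 ≤ 4.)

Yes, G is 4-colorable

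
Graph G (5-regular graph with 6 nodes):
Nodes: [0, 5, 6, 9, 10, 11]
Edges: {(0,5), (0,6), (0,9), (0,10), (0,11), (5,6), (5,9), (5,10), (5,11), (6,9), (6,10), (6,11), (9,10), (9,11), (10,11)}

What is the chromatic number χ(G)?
χ(G) = 6

Clique number ω(G) = 6 (lower bound: χ ≥ ω).
The clique on [0, 5, 6, 9, 10, 11] has size 6, forcing χ ≥ 6, and the coloring below uses 6 colors, so χ(G) = 6.
A valid 6-coloring: color 1: [9]; color 2: [10]; color 3: [5]; color 4: [0]; color 5: [11]; color 6: [6].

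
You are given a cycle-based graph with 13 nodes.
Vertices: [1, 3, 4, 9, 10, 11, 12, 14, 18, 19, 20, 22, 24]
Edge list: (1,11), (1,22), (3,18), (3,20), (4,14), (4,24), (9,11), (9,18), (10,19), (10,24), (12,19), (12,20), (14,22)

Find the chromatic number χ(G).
Clique number ω(G) = 2 (lower bound: χ ≥ ω).
Odd cycle [11, 9, 18, 3, 20, 12, 19, 10, 24, 4, 14, 22, 1] needs 3 colors (χ ≥ 3).
The coloring below uses 3 colors, so χ(G) = 3.
A valid 3-coloring: color 1: [11, 18, 19, 20, 22, 24]; color 2: [1, 3, 4, 9, 10, 12]; color 3: [14].

χ(G) = 3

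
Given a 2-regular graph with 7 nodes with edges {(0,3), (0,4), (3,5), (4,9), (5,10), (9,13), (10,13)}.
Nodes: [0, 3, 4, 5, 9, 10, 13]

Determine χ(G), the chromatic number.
χ(G) = 3

Clique number ω(G) = 2 (lower bound: χ ≥ ω).
Odd cycle [9, 4, 0, 3, 5, 10, 13] needs 3 colors (χ ≥ 3).
The coloring below uses 3 colors, so χ(G) = 3.
A valid 3-coloring: color 1: [3, 4, 10]; color 2: [0, 5, 13]; color 3: [9].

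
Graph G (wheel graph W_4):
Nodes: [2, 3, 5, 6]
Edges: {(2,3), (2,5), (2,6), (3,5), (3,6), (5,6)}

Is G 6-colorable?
Yes, G is 6-colorable

A valid 6-coloring: color 1: [2]; color 2: [5]; color 3: [3]; color 4: [6].
(χ(G) = 4 ≤ 6.)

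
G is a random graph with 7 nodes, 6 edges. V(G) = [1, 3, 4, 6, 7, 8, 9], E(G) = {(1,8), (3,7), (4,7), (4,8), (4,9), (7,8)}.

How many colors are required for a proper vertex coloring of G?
Clique number ω(G) = 3 (lower bound: χ ≥ ω).
The clique on [4, 7, 8] has size 3, forcing χ ≥ 3, and the coloring below uses 3 colors, so χ(G) = 3.
A valid 3-coloring: color 1: [3, 6, 8, 9]; color 2: [1, 4]; color 3: [7].

χ(G) = 3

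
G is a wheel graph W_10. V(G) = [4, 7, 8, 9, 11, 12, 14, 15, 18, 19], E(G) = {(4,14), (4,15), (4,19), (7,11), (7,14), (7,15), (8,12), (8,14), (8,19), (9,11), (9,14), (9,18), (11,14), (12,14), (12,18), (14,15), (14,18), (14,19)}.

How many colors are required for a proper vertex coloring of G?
χ(G) = 4

Clique number ω(G) = 3 (lower bound: χ ≥ ω).
Odd cycle [4, 19, 8, 12, 18, 9, 11, 7, 15] needs 3 colors (χ ≥ 3).
Vertex 14 is adjacent to every vertex of [4, 7, 8, 9, 11, 12, 15, 18, 19], which already need 3 colors among themselves, so 14 needs a new color (χ ≥ 4).
The coloring below uses 4 colors, so χ(G) = 4.
A valid 4-coloring: color 1: [14]; color 2: [4, 7, 8, 18]; color 3: [9, 12, 15, 19]; color 4: [11].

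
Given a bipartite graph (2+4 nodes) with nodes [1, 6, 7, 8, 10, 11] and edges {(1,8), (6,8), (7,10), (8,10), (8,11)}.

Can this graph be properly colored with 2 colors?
A valid 2-coloring: color 1: [7, 8]; color 2: [1, 6, 10, 11].
(χ(G) = 2 ≤ 2.)

Yes, G is 2-colorable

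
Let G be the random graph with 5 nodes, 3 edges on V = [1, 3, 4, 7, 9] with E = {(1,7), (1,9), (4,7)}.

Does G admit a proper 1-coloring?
No, G is not 1-colorable

Edge (1,9) forces its endpoints to differ, so 1 color is not enough.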